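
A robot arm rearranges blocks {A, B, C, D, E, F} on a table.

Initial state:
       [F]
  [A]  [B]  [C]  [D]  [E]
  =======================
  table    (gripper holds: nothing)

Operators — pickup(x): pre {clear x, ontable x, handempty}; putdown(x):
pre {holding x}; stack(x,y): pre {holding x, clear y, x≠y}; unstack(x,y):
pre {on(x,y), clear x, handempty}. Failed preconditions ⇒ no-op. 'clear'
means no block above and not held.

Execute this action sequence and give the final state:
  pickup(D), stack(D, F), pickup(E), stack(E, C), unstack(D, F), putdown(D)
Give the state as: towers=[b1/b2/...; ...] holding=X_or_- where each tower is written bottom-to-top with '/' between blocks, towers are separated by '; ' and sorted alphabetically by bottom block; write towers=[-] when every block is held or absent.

step 1 (pickup(D)): towers=[A; B/F; C; E] holding=D
step 2 (stack(D, F)): towers=[A; B/F/D; C; E] holding=-
step 3 (pickup(E)): towers=[A; B/F/D; C] holding=E
step 4 (stack(E, C)): towers=[A; B/F/D; C/E] holding=-
step 5 (unstack(D, F)): towers=[A; B/F; C/E] holding=D
step 6 (putdown(D)): towers=[A; B/F; C/E; D] holding=-

towers=[A; B/F; C/E; D] holding=-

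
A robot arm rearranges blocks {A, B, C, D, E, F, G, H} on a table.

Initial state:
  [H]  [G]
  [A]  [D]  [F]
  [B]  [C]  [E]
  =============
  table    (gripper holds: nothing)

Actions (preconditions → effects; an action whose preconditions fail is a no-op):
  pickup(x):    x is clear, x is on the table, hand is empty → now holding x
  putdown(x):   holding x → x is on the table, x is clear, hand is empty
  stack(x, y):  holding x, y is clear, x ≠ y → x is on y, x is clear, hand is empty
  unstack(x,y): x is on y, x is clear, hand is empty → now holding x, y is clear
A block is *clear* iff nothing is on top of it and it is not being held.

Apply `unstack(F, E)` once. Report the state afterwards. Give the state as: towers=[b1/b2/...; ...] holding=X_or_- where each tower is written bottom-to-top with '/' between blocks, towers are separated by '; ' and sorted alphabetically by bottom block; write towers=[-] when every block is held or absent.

towers=[B/A/H; C/D/G; E] holding=F

before: towers=[B/A/H; C/D/G; E/F] holding=-
pre[unstack(F, E)]: on(F,E) ok, clear(F) ok, handempty ok
all met → apply unstack(F, E)
after:  towers=[B/A/H; C/D/G; E] holding=F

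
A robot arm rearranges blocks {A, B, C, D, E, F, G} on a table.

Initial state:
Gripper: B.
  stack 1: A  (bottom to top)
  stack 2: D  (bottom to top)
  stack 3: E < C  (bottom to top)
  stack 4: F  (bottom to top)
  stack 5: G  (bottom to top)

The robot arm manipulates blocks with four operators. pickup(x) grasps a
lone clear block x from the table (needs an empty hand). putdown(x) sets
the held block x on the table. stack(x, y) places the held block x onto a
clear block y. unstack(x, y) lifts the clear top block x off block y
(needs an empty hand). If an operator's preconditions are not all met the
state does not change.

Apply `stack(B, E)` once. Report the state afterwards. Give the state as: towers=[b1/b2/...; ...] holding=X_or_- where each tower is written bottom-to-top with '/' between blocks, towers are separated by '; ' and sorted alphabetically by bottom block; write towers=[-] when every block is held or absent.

towers=[A; D; E/C; F; G] holding=B

before: towers=[A; D; E/C; F; G] holding=B
pre[stack(B, E)]: holding(B) ok, clear(E) fail, B≠E ok
clear(E) unmet → stack(B, E) is a no-op
after:  towers=[A; D; E/C; F; G] holding=B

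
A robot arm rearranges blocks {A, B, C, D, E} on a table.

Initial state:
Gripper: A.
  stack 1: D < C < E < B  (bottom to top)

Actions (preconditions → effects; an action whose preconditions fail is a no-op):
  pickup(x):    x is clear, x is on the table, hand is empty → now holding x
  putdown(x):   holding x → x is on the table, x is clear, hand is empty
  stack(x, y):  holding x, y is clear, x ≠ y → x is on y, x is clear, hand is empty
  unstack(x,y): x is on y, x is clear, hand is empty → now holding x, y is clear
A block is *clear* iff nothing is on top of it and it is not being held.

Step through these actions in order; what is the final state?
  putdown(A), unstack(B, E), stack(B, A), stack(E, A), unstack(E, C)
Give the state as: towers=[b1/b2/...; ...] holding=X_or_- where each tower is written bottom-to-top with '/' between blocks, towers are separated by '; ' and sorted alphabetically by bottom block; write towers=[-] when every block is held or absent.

towers=[A/B; D/C] holding=E

step 1 (putdown(A)): towers=[A; D/C/E/B] holding=-
step 2 (unstack(B, E)): towers=[A; D/C/E] holding=B
step 3 (stack(B, A)): towers=[A/B; D/C/E] holding=-
step 4 (stack(E, A)) [no-op]: towers=[A/B; D/C/E] holding=-
step 5 (unstack(E, C)): towers=[A/B; D/C] holding=E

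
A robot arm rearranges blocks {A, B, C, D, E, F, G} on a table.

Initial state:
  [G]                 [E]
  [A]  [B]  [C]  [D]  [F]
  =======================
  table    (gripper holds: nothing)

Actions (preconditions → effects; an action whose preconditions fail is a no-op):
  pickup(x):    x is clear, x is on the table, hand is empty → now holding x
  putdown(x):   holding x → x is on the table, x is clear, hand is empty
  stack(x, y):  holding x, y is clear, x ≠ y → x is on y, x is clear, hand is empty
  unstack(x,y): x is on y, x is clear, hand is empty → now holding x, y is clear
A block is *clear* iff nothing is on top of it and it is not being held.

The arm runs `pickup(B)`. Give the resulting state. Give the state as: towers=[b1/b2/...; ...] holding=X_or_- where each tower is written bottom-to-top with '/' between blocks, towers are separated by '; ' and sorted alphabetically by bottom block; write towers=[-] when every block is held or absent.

towers=[A/G; C; D; F/E] holding=B

before: towers=[A/G; B; C; D; F/E] holding=-
pre[pickup(B)]: clear(B) ok, ontable(B) ok, handempty ok
all met → apply pickup(B)
after:  towers=[A/G; C; D; F/E] holding=B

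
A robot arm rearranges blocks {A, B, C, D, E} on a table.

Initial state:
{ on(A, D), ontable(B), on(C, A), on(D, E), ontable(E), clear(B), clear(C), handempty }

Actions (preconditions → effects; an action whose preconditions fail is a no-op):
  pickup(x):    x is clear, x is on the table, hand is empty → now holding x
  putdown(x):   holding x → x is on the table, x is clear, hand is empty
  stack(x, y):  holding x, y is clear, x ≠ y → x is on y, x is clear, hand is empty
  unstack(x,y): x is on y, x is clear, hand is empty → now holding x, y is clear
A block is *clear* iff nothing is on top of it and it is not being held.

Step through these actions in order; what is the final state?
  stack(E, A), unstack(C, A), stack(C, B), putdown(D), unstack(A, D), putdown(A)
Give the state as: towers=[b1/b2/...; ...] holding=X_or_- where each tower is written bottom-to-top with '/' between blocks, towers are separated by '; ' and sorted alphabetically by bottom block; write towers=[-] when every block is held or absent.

towers=[A; B/C; E/D] holding=-

step 1 (stack(E, A)) [no-op]: towers=[B; E/D/A/C] holding=-
step 2 (unstack(C, A)): towers=[B; E/D/A] holding=C
step 3 (stack(C, B)): towers=[B/C; E/D/A] holding=-
step 4 (putdown(D)) [no-op]: towers=[B/C; E/D/A] holding=-
step 5 (unstack(A, D)): towers=[B/C; E/D] holding=A
step 6 (putdown(A)): towers=[A; B/C; E/D] holding=-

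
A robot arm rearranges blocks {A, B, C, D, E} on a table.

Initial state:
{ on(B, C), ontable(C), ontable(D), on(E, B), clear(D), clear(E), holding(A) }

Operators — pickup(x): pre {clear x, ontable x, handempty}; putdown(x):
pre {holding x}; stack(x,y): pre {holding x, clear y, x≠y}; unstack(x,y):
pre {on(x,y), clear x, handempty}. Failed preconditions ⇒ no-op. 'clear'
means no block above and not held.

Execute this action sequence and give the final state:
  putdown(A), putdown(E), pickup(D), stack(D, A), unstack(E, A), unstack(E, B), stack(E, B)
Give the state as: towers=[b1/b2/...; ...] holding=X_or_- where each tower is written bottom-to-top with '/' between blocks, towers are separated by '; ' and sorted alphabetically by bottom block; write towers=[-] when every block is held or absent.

step 1 (putdown(A)): towers=[A; C/B/E; D] holding=-
step 2 (putdown(E)) [no-op]: towers=[A; C/B/E; D] holding=-
step 3 (pickup(D)): towers=[A; C/B/E] holding=D
step 4 (stack(D, A)): towers=[A/D; C/B/E] holding=-
step 5 (unstack(E, A)) [no-op]: towers=[A/D; C/B/E] holding=-
step 6 (unstack(E, B)): towers=[A/D; C/B] holding=E
step 7 (stack(E, B)): towers=[A/D; C/B/E] holding=-

towers=[A/D; C/B/E] holding=-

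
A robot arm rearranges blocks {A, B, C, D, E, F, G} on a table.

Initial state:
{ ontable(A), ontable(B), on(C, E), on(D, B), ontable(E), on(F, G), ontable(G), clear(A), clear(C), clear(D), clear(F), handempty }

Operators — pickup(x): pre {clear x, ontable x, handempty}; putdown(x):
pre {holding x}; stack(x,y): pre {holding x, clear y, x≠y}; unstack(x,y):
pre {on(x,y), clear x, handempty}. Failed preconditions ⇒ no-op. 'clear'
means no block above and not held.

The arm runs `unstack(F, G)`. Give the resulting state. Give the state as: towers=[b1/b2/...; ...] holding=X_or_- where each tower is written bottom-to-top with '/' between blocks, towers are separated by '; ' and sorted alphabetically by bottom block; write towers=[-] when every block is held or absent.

before: towers=[A; B/D; E/C; G/F] holding=-
pre[unstack(F, G)]: on(F,G) ✓, clear(F) ✓, handempty ✓
all met → apply unstack(F, G)
after:  towers=[A; B/D; E/C; G] holding=F

towers=[A; B/D; E/C; G] holding=F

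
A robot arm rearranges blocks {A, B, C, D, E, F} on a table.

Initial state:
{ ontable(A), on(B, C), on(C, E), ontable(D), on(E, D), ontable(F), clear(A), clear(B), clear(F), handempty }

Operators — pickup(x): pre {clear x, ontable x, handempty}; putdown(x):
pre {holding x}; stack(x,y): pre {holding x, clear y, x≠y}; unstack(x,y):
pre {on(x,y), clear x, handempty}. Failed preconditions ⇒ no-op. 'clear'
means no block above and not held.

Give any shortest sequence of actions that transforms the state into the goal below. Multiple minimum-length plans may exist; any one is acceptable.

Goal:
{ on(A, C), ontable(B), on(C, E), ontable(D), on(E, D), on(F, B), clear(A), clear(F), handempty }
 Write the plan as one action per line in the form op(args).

unstack(B, C)
putdown(B)
pickup(F)
stack(F, B)
pickup(A)
stack(A, C)

step 1 (unstack(B, C)): towers=[A; D/E/C; F] holding=B
step 2 (putdown(B)): towers=[A; B; D/E/C; F] holding=-
step 3 (pickup(F)): towers=[A; B; D/E/C] holding=F
step 4 (stack(F, B)): towers=[A; B/F; D/E/C] holding=-
step 5 (pickup(A)): towers=[B/F; D/E/C] holding=A
step 6 (stack(A, C)): towers=[B/F; D/E/C/A] holding=-
goal check: towers=[B/F; D/E/C/A] holding=- — reached (length 6, optimal by BFS)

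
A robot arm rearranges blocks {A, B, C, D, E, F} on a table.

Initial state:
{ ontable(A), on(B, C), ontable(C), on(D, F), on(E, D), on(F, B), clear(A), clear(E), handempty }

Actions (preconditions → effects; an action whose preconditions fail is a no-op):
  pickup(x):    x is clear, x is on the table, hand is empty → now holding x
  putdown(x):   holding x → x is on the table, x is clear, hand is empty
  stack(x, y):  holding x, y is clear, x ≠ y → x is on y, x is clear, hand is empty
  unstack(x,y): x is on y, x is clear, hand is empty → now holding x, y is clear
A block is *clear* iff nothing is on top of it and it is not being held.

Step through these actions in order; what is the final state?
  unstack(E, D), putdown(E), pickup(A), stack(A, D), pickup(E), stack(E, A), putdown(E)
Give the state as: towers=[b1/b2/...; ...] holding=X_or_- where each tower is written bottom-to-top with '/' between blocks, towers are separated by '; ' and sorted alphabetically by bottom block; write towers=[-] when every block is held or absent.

towers=[C/B/F/D/A/E] holding=-

step 1 (unstack(E, D)): towers=[A; C/B/F/D] holding=E
step 2 (putdown(E)): towers=[A; C/B/F/D; E] holding=-
step 3 (pickup(A)): towers=[C/B/F/D; E] holding=A
step 4 (stack(A, D)): towers=[C/B/F/D/A; E] holding=-
step 5 (pickup(E)): towers=[C/B/F/D/A] holding=E
step 6 (stack(E, A)): towers=[C/B/F/D/A/E] holding=-
step 7 (putdown(E)) [no-op]: towers=[C/B/F/D/A/E] holding=-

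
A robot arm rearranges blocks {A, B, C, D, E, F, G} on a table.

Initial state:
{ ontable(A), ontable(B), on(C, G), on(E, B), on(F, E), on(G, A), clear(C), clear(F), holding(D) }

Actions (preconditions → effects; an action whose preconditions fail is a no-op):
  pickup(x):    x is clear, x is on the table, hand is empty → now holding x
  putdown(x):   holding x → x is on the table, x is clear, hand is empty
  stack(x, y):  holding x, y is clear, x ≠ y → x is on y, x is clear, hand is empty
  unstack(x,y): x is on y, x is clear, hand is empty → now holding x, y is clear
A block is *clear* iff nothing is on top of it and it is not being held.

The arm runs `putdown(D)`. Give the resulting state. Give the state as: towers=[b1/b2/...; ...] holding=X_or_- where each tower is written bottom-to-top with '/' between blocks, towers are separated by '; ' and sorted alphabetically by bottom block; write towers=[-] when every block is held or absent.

towers=[A/G/C; B/E/F; D] holding=-

before: towers=[A/G/C; B/E/F] holding=D
pre[putdown(D)]: holding(D) ok
all met → apply putdown(D)
after:  towers=[A/G/C; B/E/F; D] holding=-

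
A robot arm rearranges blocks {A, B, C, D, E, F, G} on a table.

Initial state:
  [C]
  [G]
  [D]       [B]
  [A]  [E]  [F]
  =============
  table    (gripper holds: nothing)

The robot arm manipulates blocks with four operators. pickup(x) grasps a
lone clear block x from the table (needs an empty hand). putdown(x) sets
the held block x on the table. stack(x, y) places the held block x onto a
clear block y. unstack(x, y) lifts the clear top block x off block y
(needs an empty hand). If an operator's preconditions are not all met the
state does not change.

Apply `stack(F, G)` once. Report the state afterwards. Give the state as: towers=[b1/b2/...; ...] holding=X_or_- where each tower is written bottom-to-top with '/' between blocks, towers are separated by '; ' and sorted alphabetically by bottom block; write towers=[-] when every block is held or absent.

before: towers=[A/D/G/C; E; F/B] holding=-
pre[stack(F, G)]: holding(F) no, clear(G) no, F≠G yes
holding(F), clear(G) unmet → stack(F, G) is a no-op
after:  towers=[A/D/G/C; E; F/B] holding=-

towers=[A/D/G/C; E; F/B] holding=-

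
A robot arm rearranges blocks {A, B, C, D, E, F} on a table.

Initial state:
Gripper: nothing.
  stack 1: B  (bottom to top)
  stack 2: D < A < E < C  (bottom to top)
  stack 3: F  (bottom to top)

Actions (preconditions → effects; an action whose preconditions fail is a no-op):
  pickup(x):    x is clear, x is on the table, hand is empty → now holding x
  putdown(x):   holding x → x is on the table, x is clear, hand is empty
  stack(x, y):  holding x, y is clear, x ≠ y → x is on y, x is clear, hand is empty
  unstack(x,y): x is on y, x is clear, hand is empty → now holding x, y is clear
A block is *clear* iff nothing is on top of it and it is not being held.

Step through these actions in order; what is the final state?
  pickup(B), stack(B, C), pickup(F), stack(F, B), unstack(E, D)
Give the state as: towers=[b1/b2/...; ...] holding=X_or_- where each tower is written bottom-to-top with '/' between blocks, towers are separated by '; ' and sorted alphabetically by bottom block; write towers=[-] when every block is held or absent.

step 1 (pickup(B)): towers=[D/A/E/C; F] holding=B
step 2 (stack(B, C)): towers=[D/A/E/C/B; F] holding=-
step 3 (pickup(F)): towers=[D/A/E/C/B] holding=F
step 4 (stack(F, B)): towers=[D/A/E/C/B/F] holding=-
step 5 (unstack(E, D)) [no-op]: towers=[D/A/E/C/B/F] holding=-

towers=[D/A/E/C/B/F] holding=-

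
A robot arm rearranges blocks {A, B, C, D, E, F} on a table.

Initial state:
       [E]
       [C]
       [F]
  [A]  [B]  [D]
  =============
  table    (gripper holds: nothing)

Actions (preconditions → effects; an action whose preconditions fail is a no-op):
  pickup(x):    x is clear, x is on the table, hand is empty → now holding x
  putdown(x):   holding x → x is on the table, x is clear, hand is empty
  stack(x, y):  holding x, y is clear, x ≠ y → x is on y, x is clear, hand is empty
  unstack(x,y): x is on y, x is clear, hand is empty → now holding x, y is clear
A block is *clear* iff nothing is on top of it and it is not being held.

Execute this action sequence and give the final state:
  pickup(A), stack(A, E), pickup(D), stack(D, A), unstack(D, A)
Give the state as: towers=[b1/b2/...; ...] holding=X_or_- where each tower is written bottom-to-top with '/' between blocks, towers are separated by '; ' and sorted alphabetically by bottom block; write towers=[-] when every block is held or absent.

step 1 (pickup(A)): towers=[B/F/C/E; D] holding=A
step 2 (stack(A, E)): towers=[B/F/C/E/A; D] holding=-
step 3 (pickup(D)): towers=[B/F/C/E/A] holding=D
step 4 (stack(D, A)): towers=[B/F/C/E/A/D] holding=-
step 5 (unstack(D, A)): towers=[B/F/C/E/A] holding=D

towers=[B/F/C/E/A] holding=D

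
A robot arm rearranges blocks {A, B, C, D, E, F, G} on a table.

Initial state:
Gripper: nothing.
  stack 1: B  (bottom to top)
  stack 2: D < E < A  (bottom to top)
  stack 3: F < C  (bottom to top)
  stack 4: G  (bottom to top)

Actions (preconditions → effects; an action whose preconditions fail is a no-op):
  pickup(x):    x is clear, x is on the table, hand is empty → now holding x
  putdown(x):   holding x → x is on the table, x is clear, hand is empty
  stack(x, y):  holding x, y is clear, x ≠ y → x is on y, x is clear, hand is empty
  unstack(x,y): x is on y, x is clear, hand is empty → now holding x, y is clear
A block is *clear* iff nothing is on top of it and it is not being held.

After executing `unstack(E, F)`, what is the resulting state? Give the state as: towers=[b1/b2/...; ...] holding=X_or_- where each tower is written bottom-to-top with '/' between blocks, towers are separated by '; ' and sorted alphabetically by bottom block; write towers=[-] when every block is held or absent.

towers=[B; D/E/A; F/C; G] holding=-

before: towers=[B; D/E/A; F/C; G] holding=-
pre[unstack(E, F)]: on(E,F) no, clear(E) no, handempty yes
on(E,F), clear(E) unmet → unstack(E, F) is a no-op
after:  towers=[B; D/E/A; F/C; G] holding=-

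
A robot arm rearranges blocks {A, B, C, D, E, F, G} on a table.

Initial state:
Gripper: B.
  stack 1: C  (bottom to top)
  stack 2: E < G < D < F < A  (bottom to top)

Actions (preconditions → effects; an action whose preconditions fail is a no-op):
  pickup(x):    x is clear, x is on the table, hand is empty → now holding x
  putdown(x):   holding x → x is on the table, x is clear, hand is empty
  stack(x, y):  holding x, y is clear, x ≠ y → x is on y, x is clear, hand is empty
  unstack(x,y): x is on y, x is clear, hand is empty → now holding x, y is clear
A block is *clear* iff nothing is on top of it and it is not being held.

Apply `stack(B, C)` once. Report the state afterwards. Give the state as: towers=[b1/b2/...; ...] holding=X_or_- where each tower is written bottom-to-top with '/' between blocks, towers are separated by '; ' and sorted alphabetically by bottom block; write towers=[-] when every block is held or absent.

towers=[C/B; E/G/D/F/A] holding=-

before: towers=[C; E/G/D/F/A] holding=B
pre[stack(B, C)]: holding(B) yes, clear(C) yes, B≠C yes
all met → apply stack(B, C)
after:  towers=[C/B; E/G/D/F/A] holding=-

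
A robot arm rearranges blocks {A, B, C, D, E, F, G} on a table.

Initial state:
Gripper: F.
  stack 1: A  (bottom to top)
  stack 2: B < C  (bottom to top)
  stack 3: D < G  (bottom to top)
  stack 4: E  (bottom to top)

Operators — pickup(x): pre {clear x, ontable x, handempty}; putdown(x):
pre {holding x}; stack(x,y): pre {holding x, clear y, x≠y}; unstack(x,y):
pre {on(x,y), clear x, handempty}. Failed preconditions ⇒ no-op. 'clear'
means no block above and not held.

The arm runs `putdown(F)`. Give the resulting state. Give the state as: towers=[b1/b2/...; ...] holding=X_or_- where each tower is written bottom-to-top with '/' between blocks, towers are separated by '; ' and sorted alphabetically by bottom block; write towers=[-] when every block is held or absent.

towers=[A; B/C; D/G; E; F] holding=-

before: towers=[A; B/C; D/G; E] holding=F
pre[putdown(F)]: holding(F) ok
all met → apply putdown(F)
after:  towers=[A; B/C; D/G; E; F] holding=-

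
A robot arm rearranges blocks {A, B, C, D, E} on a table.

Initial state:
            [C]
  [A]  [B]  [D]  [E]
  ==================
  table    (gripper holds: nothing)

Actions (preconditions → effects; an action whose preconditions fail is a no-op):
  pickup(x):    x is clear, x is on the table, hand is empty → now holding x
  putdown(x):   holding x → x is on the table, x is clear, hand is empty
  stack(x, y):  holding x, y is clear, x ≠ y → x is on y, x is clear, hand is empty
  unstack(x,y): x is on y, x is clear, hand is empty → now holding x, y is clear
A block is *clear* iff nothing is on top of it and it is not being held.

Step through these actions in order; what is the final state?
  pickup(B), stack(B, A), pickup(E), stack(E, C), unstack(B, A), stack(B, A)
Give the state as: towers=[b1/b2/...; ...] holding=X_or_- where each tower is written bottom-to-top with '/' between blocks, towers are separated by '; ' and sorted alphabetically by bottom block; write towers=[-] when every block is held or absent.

towers=[A/B; D/C/E] holding=-

step 1 (pickup(B)): towers=[A; D/C; E] holding=B
step 2 (stack(B, A)): towers=[A/B; D/C; E] holding=-
step 3 (pickup(E)): towers=[A/B; D/C] holding=E
step 4 (stack(E, C)): towers=[A/B; D/C/E] holding=-
step 5 (unstack(B, A)): towers=[A; D/C/E] holding=B
step 6 (stack(B, A)): towers=[A/B; D/C/E] holding=-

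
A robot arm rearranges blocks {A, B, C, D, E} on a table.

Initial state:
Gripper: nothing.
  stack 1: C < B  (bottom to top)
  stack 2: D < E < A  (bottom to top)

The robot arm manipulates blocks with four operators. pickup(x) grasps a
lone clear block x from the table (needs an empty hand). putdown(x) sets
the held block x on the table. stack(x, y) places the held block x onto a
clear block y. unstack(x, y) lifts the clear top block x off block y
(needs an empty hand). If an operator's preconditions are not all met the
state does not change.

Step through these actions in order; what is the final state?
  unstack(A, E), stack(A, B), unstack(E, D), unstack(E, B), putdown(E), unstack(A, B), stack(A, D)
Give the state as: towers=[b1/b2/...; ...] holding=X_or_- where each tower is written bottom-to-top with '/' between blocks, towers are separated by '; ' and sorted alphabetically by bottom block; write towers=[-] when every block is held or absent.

step 1 (unstack(A, E)): towers=[C/B; D/E] holding=A
step 2 (stack(A, B)): towers=[C/B/A; D/E] holding=-
step 3 (unstack(E, D)): towers=[C/B/A; D] holding=E
step 4 (unstack(E, B)) [no-op]: towers=[C/B/A; D] holding=E
step 5 (putdown(E)): towers=[C/B/A; D; E] holding=-
step 6 (unstack(A, B)): towers=[C/B; D; E] holding=A
step 7 (stack(A, D)): towers=[C/B; D/A; E] holding=-

towers=[C/B; D/A; E] holding=-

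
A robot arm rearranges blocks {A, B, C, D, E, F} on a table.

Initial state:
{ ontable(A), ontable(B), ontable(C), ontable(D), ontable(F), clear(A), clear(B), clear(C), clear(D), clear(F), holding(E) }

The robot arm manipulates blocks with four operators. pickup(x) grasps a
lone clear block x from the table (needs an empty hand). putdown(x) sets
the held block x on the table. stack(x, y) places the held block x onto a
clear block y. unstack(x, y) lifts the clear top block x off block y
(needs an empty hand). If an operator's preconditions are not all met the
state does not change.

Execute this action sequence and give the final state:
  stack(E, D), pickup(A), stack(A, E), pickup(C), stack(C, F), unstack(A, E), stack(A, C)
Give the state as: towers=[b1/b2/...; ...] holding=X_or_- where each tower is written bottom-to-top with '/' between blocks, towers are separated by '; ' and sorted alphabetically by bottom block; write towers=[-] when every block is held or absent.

step 1 (stack(E, D)): towers=[A; B; C; D/E; F] holding=-
step 2 (pickup(A)): towers=[B; C; D/E; F] holding=A
step 3 (stack(A, E)): towers=[B; C; D/E/A; F] holding=-
step 4 (pickup(C)): towers=[B; D/E/A; F] holding=C
step 5 (stack(C, F)): towers=[B; D/E/A; F/C] holding=-
step 6 (unstack(A, E)): towers=[B; D/E; F/C] holding=A
step 7 (stack(A, C)): towers=[B; D/E; F/C/A] holding=-

towers=[B; D/E; F/C/A] holding=-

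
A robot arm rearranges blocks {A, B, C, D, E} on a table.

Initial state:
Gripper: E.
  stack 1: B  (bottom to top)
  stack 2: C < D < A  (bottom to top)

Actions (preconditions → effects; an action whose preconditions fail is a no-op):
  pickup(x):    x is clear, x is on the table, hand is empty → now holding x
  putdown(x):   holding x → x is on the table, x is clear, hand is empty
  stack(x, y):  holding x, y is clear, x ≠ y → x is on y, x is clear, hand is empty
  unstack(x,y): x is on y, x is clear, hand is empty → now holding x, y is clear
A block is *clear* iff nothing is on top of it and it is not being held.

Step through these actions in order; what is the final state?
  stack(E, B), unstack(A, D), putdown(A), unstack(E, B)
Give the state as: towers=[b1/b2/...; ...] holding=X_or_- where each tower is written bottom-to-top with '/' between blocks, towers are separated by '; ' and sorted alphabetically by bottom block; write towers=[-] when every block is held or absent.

towers=[A; B; C/D] holding=E

step 1 (stack(E, B)): towers=[B/E; C/D/A] holding=-
step 2 (unstack(A, D)): towers=[B/E; C/D] holding=A
step 3 (putdown(A)): towers=[A; B/E; C/D] holding=-
step 4 (unstack(E, B)): towers=[A; B; C/D] holding=E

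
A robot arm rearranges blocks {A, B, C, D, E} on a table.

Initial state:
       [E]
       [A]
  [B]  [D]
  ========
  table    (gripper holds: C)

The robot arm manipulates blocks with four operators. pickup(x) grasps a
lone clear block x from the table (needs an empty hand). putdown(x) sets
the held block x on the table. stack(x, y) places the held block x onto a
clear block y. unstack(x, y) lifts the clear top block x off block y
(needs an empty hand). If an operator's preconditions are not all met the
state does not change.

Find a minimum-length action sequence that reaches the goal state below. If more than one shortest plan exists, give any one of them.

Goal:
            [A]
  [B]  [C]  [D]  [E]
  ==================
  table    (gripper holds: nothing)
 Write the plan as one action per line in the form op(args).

putdown(C)
unstack(E, A)
putdown(E)

step 1 (putdown(C)): towers=[B; C; D/A/E] holding=-
step 2 (unstack(E, A)): towers=[B; C; D/A] holding=E
step 3 (putdown(E)): towers=[B; C; D/A; E] holding=-
goal check: towers=[B; C; D/A; E] holding=- — reached (length 3, optimal by BFS)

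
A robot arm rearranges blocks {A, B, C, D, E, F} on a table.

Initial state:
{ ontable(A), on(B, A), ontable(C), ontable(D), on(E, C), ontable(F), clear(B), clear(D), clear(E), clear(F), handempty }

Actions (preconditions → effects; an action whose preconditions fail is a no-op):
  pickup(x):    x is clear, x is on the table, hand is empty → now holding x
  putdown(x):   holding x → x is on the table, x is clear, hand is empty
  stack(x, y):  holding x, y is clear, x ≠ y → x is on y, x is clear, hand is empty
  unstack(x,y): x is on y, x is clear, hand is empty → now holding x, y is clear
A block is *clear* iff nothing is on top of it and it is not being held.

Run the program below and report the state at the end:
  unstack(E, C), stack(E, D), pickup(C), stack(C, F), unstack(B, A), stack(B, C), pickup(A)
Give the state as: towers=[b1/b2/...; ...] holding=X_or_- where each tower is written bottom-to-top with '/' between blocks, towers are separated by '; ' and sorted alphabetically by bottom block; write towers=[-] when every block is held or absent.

step 1 (unstack(E, C)): towers=[A/B; C; D; F] holding=E
step 2 (stack(E, D)): towers=[A/B; C; D/E; F] holding=-
step 3 (pickup(C)): towers=[A/B; D/E; F] holding=C
step 4 (stack(C, F)): towers=[A/B; D/E; F/C] holding=-
step 5 (unstack(B, A)): towers=[A; D/E; F/C] holding=B
step 6 (stack(B, C)): towers=[A; D/E; F/C/B] holding=-
step 7 (pickup(A)): towers=[D/E; F/C/B] holding=A

towers=[D/E; F/C/B] holding=A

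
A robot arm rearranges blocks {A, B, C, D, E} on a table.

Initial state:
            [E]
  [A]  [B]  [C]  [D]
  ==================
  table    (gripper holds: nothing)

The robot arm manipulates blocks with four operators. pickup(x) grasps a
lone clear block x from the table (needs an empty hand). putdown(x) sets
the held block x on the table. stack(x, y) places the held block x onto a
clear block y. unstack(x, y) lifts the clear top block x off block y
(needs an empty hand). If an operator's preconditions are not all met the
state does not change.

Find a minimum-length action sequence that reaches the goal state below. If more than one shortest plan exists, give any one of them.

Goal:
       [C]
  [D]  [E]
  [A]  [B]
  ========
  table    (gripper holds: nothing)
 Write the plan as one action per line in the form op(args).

step 1 (pickup(D)): towers=[A; B; C/E] holding=D
step 2 (stack(D, A)): towers=[A/D; B; C/E] holding=-
step 3 (unstack(E, C)): towers=[A/D; B; C] holding=E
step 4 (stack(E, B)): towers=[A/D; B/E; C] holding=-
step 5 (pickup(C)): towers=[A/D; B/E] holding=C
step 6 (stack(C, E)): towers=[A/D; B/E/C] holding=-
goal check: towers=[A/D; B/E/C] holding=- — reached (length 6, optimal by BFS)

pickup(D)
stack(D, A)
unstack(E, C)
stack(E, B)
pickup(C)
stack(C, E)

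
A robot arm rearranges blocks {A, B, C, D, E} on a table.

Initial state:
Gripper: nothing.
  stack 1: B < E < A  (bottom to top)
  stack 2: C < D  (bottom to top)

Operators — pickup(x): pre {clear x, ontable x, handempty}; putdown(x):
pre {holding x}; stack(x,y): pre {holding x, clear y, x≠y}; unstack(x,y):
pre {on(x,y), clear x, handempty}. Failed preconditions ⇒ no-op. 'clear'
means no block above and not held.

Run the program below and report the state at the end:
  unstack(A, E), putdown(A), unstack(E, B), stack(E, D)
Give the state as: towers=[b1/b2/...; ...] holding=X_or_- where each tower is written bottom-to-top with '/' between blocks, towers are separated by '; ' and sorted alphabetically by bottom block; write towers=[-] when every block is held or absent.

step 1 (unstack(A, E)): towers=[B/E; C/D] holding=A
step 2 (putdown(A)): towers=[A; B/E; C/D] holding=-
step 3 (unstack(E, B)): towers=[A; B; C/D] holding=E
step 4 (stack(E, D)): towers=[A; B; C/D/E] holding=-

towers=[A; B; C/D/E] holding=-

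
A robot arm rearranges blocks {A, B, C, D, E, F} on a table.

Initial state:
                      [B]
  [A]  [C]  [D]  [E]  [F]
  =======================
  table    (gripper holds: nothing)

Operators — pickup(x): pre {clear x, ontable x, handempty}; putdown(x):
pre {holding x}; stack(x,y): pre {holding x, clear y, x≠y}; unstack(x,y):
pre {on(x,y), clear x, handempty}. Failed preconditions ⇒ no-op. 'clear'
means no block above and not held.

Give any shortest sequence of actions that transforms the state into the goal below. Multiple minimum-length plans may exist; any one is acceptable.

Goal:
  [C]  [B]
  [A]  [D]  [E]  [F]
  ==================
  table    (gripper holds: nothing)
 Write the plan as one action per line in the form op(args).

unstack(B, F)
stack(B, D)
pickup(C)
stack(C, A)

step 1 (unstack(B, F)): towers=[A; C; D; E; F] holding=B
step 2 (stack(B, D)): towers=[A; C; D/B; E; F] holding=-
step 3 (pickup(C)): towers=[A; D/B; E; F] holding=C
step 4 (stack(C, A)): towers=[A/C; D/B; E; F] holding=-
goal check: towers=[A/C; D/B; E; F] holding=- — reached (length 4, optimal by BFS)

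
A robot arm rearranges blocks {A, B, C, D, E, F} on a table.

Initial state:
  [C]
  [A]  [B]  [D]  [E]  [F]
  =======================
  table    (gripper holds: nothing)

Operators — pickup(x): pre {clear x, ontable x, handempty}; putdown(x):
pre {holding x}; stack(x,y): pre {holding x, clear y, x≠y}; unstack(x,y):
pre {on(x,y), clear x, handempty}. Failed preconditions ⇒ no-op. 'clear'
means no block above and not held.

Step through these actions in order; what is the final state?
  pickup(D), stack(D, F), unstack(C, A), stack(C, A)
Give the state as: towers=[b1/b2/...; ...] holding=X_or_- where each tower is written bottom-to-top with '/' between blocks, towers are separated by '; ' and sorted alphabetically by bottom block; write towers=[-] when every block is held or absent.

towers=[A/C; B; E; F/D] holding=-

step 1 (pickup(D)): towers=[A/C; B; E; F] holding=D
step 2 (stack(D, F)): towers=[A/C; B; E; F/D] holding=-
step 3 (unstack(C, A)): towers=[A; B; E; F/D] holding=C
step 4 (stack(C, A)): towers=[A/C; B; E; F/D] holding=-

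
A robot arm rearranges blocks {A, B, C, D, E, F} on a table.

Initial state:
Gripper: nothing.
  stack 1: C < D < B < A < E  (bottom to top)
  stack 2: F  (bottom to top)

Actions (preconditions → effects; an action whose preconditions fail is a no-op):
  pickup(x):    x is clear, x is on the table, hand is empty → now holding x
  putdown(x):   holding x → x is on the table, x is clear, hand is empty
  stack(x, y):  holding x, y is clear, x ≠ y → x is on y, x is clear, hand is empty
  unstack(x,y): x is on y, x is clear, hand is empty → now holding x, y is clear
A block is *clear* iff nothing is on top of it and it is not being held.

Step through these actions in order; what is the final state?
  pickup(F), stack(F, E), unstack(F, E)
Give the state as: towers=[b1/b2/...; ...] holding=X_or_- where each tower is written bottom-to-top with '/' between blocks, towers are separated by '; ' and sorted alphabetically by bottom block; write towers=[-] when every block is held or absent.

towers=[C/D/B/A/E] holding=F

step 1 (pickup(F)): towers=[C/D/B/A/E] holding=F
step 2 (stack(F, E)): towers=[C/D/B/A/E/F] holding=-
step 3 (unstack(F, E)): towers=[C/D/B/A/E] holding=F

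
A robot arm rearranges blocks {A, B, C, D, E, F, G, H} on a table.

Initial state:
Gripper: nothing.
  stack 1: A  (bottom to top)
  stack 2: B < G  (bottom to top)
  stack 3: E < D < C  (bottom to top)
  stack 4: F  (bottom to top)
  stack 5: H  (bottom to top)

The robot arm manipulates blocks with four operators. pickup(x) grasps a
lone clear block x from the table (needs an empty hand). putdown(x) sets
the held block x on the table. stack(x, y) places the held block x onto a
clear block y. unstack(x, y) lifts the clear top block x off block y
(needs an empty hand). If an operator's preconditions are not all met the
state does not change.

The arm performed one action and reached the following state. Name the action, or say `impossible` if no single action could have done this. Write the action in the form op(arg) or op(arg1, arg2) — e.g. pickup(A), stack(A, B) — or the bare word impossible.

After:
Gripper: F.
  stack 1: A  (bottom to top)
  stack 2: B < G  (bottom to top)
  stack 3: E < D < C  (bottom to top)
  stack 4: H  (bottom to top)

pickup(F)

target: towers=[A; B/G; E/D/C; H] holding=F
     unstack(G, B) → towers=[A; B; E/D/C; F; H] holding=G
         pickup(A) → towers=[B/G; E/D/C; F; H] holding=A
         pickup(H) → towers=[A; B/G; E/D/C; F] holding=H
         pickup(F) → towers=[A; B/G; E/D/C; H] holding=F  ← match
     unstack(C, D) → towers=[A; B/G; E/D; F; H] holding=C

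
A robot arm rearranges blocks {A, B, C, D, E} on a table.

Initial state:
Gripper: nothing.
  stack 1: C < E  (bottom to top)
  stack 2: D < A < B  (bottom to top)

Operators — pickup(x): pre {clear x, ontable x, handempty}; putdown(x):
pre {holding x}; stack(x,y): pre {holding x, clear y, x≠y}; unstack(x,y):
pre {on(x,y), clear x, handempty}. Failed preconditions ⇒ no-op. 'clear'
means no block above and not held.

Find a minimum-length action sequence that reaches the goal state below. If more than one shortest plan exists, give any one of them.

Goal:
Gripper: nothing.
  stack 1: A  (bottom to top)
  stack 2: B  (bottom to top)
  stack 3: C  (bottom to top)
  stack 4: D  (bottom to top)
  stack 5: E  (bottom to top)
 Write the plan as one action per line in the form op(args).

unstack(B, A)
putdown(B)
unstack(A, D)
putdown(A)
unstack(E, C)
putdown(E)

step 1 (unstack(B, A)): towers=[C/E; D/A] holding=B
step 2 (putdown(B)): towers=[B; C/E; D/A] holding=-
step 3 (unstack(A, D)): towers=[B; C/E; D] holding=A
step 4 (putdown(A)): towers=[A; B; C/E; D] holding=-
step 5 (unstack(E, C)): towers=[A; B; C; D] holding=E
step 6 (putdown(E)): towers=[A; B; C; D; E] holding=-
goal check: towers=[A; B; C; D; E] holding=- — reached (length 6, optimal by BFS)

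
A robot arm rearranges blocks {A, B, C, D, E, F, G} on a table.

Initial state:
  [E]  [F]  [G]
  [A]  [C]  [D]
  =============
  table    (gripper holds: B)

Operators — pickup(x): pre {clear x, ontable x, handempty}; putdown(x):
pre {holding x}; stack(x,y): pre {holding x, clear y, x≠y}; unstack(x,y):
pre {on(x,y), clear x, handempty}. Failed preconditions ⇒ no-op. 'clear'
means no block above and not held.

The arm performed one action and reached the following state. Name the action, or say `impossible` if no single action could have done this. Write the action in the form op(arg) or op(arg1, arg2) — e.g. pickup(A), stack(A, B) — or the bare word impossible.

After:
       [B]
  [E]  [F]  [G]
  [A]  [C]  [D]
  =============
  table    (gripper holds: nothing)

target: towers=[A/E; C/F/B; D/G] holding=-
        putdown(B) → towers=[A/E; B; C/F; D/G] holding=-
       stack(B, F) → towers=[A/E; C/F/B; D/G] holding=-  ← match
       stack(B, G) → towers=[A/E; C/F; D/G/B] holding=-
       stack(B, E) → towers=[A/E/B; C/F; D/G] holding=-

stack(B, F)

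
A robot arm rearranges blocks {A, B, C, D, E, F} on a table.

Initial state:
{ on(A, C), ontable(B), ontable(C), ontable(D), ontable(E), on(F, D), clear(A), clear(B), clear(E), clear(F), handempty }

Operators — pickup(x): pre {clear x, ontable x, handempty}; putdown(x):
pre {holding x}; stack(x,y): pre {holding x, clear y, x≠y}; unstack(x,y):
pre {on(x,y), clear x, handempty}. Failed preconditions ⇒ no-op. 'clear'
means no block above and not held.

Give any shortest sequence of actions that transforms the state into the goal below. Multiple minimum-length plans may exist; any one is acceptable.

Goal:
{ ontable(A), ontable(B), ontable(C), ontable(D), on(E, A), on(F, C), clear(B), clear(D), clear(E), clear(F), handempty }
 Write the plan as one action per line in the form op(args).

step 1 (unstack(A, C)): towers=[B; C; D/F; E] holding=A
step 2 (putdown(A)): towers=[A; B; C; D/F; E] holding=-
step 3 (unstack(F, D)): towers=[A; B; C; D; E] holding=F
step 4 (stack(F, C)): towers=[A; B; C/F; D; E] holding=-
step 5 (pickup(E)): towers=[A; B; C/F; D] holding=E
step 6 (stack(E, A)): towers=[A/E; B; C/F; D] holding=-
goal check: towers=[A/E; B; C/F; D] holding=- — reached (length 6, optimal by BFS)

unstack(A, C)
putdown(A)
unstack(F, D)
stack(F, C)
pickup(E)
stack(E, A)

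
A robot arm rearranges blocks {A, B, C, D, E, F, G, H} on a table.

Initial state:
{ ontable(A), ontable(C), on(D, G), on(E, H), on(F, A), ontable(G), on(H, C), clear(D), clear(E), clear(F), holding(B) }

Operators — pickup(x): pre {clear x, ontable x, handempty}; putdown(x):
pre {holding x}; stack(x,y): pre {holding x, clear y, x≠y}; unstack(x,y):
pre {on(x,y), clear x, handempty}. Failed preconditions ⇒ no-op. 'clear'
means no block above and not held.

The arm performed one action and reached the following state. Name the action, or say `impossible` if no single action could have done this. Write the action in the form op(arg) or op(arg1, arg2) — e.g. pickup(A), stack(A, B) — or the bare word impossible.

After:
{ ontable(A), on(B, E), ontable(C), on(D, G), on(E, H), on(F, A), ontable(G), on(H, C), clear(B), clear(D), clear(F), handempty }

target: towers=[A/F; C/H/E/B; G/D] holding=-
        putdown(B) → towers=[A/F; B; C/H/E; G/D] holding=-
       stack(B, E) → towers=[A/F; C/H/E/B; G/D] holding=-  ← match
       stack(B, F) → towers=[A/F/B; C/H/E; G/D] holding=-
       stack(B, D) → towers=[A/F; C/H/E; G/D/B] holding=-

stack(B, E)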